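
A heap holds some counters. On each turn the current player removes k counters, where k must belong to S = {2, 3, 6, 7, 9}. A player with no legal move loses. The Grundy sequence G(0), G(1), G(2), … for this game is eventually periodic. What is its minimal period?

28

n :  0  1  2  3  4  5  6  7  8  9 10 11 12 13 14 15 16 17 18 19 20 21 22 23 24 25 26 27 28 29 30 31 32 33 34 35 36 37 38 39 40 41 42 43 44 45 46 47 48 49 50 51 52 53 54 55 56 57 58 59 60
G :  0  0  1  1  2  0  3  1  2  2  3  3  4  0  5  1  4  0  0  1  1  2  2  3  3  5  2  4  0  0  1  1  4  0  2  1  3  3  2  2  4  0  5  1  4  0  0  1  1  2  2  3  3  5  2  4  0  0  1  1  4
From n = 12 onward G(n+28) = G(n); since this holds over max(S) = 9 consecutive positions the period is 28 (pre-period 12).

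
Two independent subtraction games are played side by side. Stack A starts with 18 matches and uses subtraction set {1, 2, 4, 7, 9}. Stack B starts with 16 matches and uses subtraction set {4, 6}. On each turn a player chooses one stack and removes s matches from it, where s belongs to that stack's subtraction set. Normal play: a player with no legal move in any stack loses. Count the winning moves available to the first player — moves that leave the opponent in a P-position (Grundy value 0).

0

Stack A, S = {1, 2, 4, 7, 9}:
G(0) = 0
G(1) = mex{0} = 1
G(2) = mex{1,0} = 2
G(3) = mex{2,1} = 0
G(4) = mex{0,2,0} = 1
G(5) = mex{1,0,1} = 2
G(6) = mex{2,1,2} = 0
G(7) = mex{0,2,0,0} = 1
G(8) = mex{1,0,1,1} = 2
G(9) = mex{2,1,2,2,0} = 3
G(10) = mex{3,2,0,0,1} = 4
G(11) = mex{4,3,1,1,2} = 0
G(12) = mex{0,4,2,2,0} = 1
G(13) = mex{1,0,3,0,1} = 2
G(14) = mex{2,1,4,1,2} = 0
G(15) = mex{0,2,0,2,0} = 1
G(16) = mex{1,0,1,3,1} = 2
G(17) = mex{2,1,2,4,2} = 0
G(18) = mex{0,2,0,0,3} = 1
G_A(18) = 1.
Stack B, S = {4, 6}:
G(0) = 0
G(1) = mex{} = 0
G(2) = mex{} = 0
G(3) = mex{} = 0
G(4) = mex{0} = 1
G(5) = mex{0} = 1
G(6) = mex{0,0} = 1
G(7) = mex{0,0} = 1
G(8) = mex{1,0} = 2
G(9) = mex{1,0} = 2
G(10) = mex{1,1} = 0
G(11) = mex{1,1} = 0
G(12) = mex{2,1} = 0
G(13) = mex{2,1} = 0
G(14) = mex{0,2} = 1
G(15) = mex{0,2} = 1
G(16) = mex{0,0} = 1
G_B(16) = 1.
Combined Grundy value = 1 ⊕ 1 = 0.
A winning move leaves total XOR = 0, i.e. changes one component's Grundy value g to g ⊕ X where X is the current total.
Stack A: target g' = 1⊕0 = 1, but every legal move changes the Grundy value (mex property), so 0 moves.
Stack B: target g' = 1⊕0 = 1, but every legal move changes the Grundy value (mex property), so 0 moves.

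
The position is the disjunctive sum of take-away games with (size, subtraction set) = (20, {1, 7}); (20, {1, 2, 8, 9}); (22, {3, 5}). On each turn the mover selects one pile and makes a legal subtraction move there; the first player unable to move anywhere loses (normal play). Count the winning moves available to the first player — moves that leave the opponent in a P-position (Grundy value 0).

Pile A, S = {1, 7}:
G(0) = 0
G(1) = mex{0} = 1
G(2) = mex{1} = 0
G(3) = mex{0} = 1
G(4) = mex{1} = 0
G(5) = mex{0} = 1
G(6) = mex{1} = 0
G(7) = mex{0,0} = 1
G(8) = mex{1,1} = 0
G(9) = mex{0,0} = 1
G(10) = mex{1,1} = 0
G(11) = mex{0,0} = 1
G(12) = mex{1,1} = 0
G(13) = mex{0,0} = 1
G(14) = mex{1,1} = 0
G(15) = mex{0,0} = 1
G(16) = mex{1,1} = 0
G(17) = mex{0,0} = 1
G(18) = mex{1,1} = 0
G(19) = mex{0,0} = 1
G(20) = mex{1,1} = 0
G_A(20) = 0.
Pile B, S = {1, 2, 8, 9}:
G(0) = 0
G(1) = mex{0} = 1
G(2) = mex{1,0} = 2
G(3) = mex{2,1} = 0
G(4) = mex{0,2} = 1
G(5) = mex{1,0} = 2
G(6) = mex{2,1} = 0
G(7) = mex{0,2} = 1
G(8) = mex{1,0,0} = 2
G(9) = mex{2,1,1,0} = 3
G(10) = mex{3,2,2,1} = 0
G(11) = mex{0,3,0,2} = 1
G(12) = mex{1,0,1,0} = 2
G(13) = mex{2,1,2,1} = 0
G(14) = mex{0,2,0,2} = 1
G(15) = mex{1,0,1,0} = 2
G(16) = mex{2,1,2,1} = 0
G(17) = mex{0,2,3,2} = 1
G(18) = mex{1,0,0,3} = 2
G(19) = mex{2,1,1,0} = 3
G(20) = mex{3,2,2,1} = 0
G_B(20) = 0.
Pile C, S = {3, 5}:
n :  0  1  2  3  4  5  6  7  8  9 10 11 12 13 14 15 16 17 18 19 20 21 22
G :  0  0  0  1  1  1  2  2  0  0  0  1  1  1  2  2  0  0  0  1  1  1  2
G_C(22) = 2.
Combined Grundy value = 0 ⊕ 0 ⊕ 2 = 2.
A winning move leaves total XOR = 0, i.e. changes one component's Grundy value g to g ⊕ X where X is the current total.
Pile A: need g' = 0⊕2 = 2. Options: 20−1→G=1, 20−7→G=1. Hits: 0.
Pile B: need g' = 0⊕2 = 2. Options: 20−1→G=3, 20−2→G=2, 20−8→G=2, 20−9→G=1. Hits: 2.
Pile C: need g' = 2⊕2 = 0. Options: 22−3→G=1, 22−5→G=0. Hits: 1.

3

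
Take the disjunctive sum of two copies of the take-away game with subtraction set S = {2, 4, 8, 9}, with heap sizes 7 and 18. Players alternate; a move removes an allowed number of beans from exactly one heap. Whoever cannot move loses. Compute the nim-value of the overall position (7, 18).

All heaps use S = {2, 4, 8, 9}:
n :  0  1  2  3  4  5  6  7  8  9 10 11 12 13 14 15 16 17 18
G :  0  0  1  1  2  2  0  0  1  1  2  2  0  0  1  1  2  2  0
Heap A: G(7) = 0.
Heap B: G(18) = 0.
Combined Grundy value = 0 ⊕ 0 = 0.

0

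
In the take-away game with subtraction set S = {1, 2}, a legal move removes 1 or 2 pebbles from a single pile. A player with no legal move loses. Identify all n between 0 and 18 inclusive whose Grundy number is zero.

G(0) = 0
G(1) = mex{0} = 1
G(2) = mex{1,0} = 2
G(3) = mex{2,1} = 0
G(4) = mex{0,2} = 1
G(5) = mex{1,0} = 2
G(6) = mex{2,1} = 0
G(7) = mex{0,2} = 1
G(8) = mex{1,0} = 2
G(9) = mex{2,1} = 0
G(10) = mex{0,2} = 1
G(11) = mex{1,0} = 2
G(12) = mex{2,1} = 0
G(13) = mex{0,2} = 1
G(14) = mex{1,0} = 2
G(15) = mex{2,1} = 0
G(16) = mex{0,2} = 1
G(17) = mex{1,0} = 2
G(18) = mex{2,1} = 0
P-positions are exactly the n with G(n) = 0.

0, 3, 6, 9, 12, 15, 18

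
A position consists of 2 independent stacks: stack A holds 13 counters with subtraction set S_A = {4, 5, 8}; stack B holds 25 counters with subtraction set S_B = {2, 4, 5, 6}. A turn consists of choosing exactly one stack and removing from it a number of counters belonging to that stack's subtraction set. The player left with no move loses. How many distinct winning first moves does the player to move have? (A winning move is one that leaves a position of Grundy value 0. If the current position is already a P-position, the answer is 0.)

Stack A, S = {4, 5, 8}:
G(0) = 0
G(1) = mex{} = 0
G(2) = mex{} = 0
G(3) = mex{} = 0
G(4) = mex{0} = 1
G(5) = mex{0,0} = 1
G(6) = mex{0,0} = 1
G(7) = mex{0,0} = 1
G(8) = mex{1,0,0} = 2
G(9) = mex{1,1,0} = 2
G(10) = mex{1,1,0} = 2
G(11) = mex{1,1,0} = 2
G(12) = mex{2,1,1} = 0
G(13) = mex{2,2,1} = 0
G_A(13) = 0.
Stack B, S = {2, 4, 5, 6}:
G(0) = 0
G(1) = mex{} = 0
G(2) = mex{0} = 1
G(3) = mex{0} = 1
G(4) = mex{1,0} = 2
G(5) = mex{1,0,0} = 2
G(6) = mex{2,1,0,0} = 3
G(7) = mex{2,1,1,0} = 3
G(8) = mex{3,2,1,1} = 0
G(9) = mex{3,2,2,1} = 0
G(10) = mex{0,3,2,2} = 1
G(11) = mex{0,3,3,2} = 1
G(12) = mex{1,0,3,3} = 2
G(13) = mex{1,0,0,3} = 2
G(14) = mex{2,1,0,0} = 3
G(15) = mex{2,1,1,0} = 3
G(16) = mex{3,2,1,1} = 0
G(17) = mex{3,2,2,1} = 0
G(18) = mex{0,3,2,2} = 1
G(19) = mex{0,3,3,2} = 1
G(20) = mex{1,0,3,3} = 2
G(21) = mex{1,0,0,3} = 2
G(22) = mex{2,1,0,0} = 3
G(23) = mex{2,1,1,0} = 3
G(24) = mex{3,2,1,1} = 0
G(25) = mex{3,2,2,1} = 0
G_B(25) = 0.
Combined Grundy value = 0 ⊕ 0 = 0.
A winning move leaves total XOR = 0, i.e. changes one component's Grundy value g to g ⊕ X where X is the current total.
Stack A: target g' = 0⊕0 = 0, but every legal move changes the Grundy value (mex property), so 0 moves.
Stack B: target g' = 0⊕0 = 0, but every legal move changes the Grundy value (mex property), so 0 moves.

0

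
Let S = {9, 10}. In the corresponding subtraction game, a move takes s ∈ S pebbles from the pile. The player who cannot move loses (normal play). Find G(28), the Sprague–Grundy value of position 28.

G(0) = 0
G(1) = mex{} = 0
G(2) = mex{} = 0
G(3) = mex{} = 0
G(4) = mex{} = 0
G(5) = mex{} = 0
G(6) = mex{} = 0
G(7) = mex{} = 0
G(8) = mex{} = 0
G(9) = mex{0} = 1
G(10) = mex{0,0} = 1
G(11) = mex{0,0} = 1
G(12) = mex{0,0} = 1
G(13) = mex{0,0} = 1
G(14) = mex{0,0} = 1
G(15) = mex{0,0} = 1
G(16) = mex{0,0} = 1
G(17) = mex{0,0} = 1
G(18) = mex{1,0} = 2
G(19) = mex{1,1} = 0
G(20) = mex{1,1} = 0
G(21) = mex{1,1} = 0
G(22) = mex{1,1} = 0
G(23) = mex{1,1} = 0
G(24) = mex{1,1} = 0
G(25) = mex{1,1} = 0
G(26) = mex{1,1} = 0
G(27) = mex{2,1} = 0
G(28) = mex{0,2} = 1

1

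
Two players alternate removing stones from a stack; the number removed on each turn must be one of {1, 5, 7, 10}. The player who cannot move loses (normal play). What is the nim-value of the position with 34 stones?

n :  0  1  2  3  4  5  6  7  8  9 10 11 12 13 14 15 16 17 18 19 20 21 22 23 24 25 26 27 28 29 30 31 32 33 34
G :  0  1  0  1  0  1  0  1  0  1  2  3  2  3  2  3  2  0  1  0  1  0  1  0  1  0  1  2  3  2  3  2  3  2  0

0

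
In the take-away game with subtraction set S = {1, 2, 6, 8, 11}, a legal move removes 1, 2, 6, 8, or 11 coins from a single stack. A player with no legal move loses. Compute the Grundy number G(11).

G(0) = 0
G(1) = mex{0} = 1
G(2) = mex{1,0} = 2
G(3) = mex{2,1} = 0
G(4) = mex{0,2} = 1
G(5) = mex{1,0} = 2
G(6) = mex{2,1,0} = 3
G(7) = mex{3,2,1} = 0
G(8) = mex{0,3,2,0} = 1
G(9) = mex{1,0,0,1} = 2
G(10) = mex{2,1,1,2} = 0
G(11) = mex{0,2,2,0,0} = 1

1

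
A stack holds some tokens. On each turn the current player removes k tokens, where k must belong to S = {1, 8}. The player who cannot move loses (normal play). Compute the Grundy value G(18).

0

n :  0  1  2  3  4  5  6  7  8  9 10 11 12 13 14 15 16 17 18
G :  0  1  0  1  0  1  0  1  2  0  1  0  1  0  1  0  1  2  0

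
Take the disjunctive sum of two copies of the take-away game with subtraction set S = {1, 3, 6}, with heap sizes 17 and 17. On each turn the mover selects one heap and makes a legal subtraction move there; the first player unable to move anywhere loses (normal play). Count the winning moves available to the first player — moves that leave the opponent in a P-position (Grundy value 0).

0

All heaps use S = {1, 3, 6}:
G(0) = 0
G(1) = mex{0} = 1
G(2) = mex{1} = 0
G(3) = mex{0,0} = 1
G(4) = mex{1,1} = 0
G(5) = mex{0,0} = 1
G(6) = mex{1,1,0} = 2
G(7) = mex{2,0,1} = 3
G(8) = mex{3,1,0} = 2
G(9) = mex{2,2,1} = 0
G(10) = mex{0,3,0} = 1
G(11) = mex{1,2,1} = 0
G(12) = mex{0,0,2} = 1
G(13) = mex{1,1,3} = 0
G(14) = mex{0,0,2} = 1
G(15) = mex{1,1,0} = 2
G(16) = mex{2,0,1} = 3
G(17) = mex{3,1,0} = 2
Heap A: G(17) = 2.
Heap B: G(17) = 2.
Combined Grundy value = 2 ⊕ 2 = 0.
A winning move leaves total XOR = 0, i.e. changes one component's Grundy value g to g ⊕ X where X is the current total.
Heap A: target g' = 2⊕0 = 2, but every legal move changes the Grundy value (mex property), so 0 moves.
Heap B: target g' = 2⊕0 = 2, but every legal move changes the Grundy value (mex property), so 0 moves.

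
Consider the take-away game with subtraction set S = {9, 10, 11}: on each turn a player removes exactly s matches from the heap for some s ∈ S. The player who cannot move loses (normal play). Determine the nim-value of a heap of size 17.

n :  0  1  2  3  4  5  6  7  8  9 10 11 12 13 14 15 16 17
G :  0  0  0  0  0  0  0  0  0  1  1  1  1  1  1  1  1  1

1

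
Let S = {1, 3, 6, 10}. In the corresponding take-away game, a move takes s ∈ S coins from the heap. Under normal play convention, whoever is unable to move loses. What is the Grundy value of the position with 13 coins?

0

n :  0  1  2  3  4  5  6  7  8  9 10 11 12 13
G :  0  1  0  1  0  1  2  3  2  0  1  0  1  0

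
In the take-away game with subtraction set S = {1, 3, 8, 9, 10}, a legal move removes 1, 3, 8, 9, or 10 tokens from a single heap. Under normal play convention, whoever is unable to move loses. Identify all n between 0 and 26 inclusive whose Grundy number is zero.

G(0) = 0
G(1) = mex{0} = 1
G(2) = mex{1} = 0
G(3) = mex{0,0} = 1
G(4) = mex{1,1} = 0
G(5) = mex{0,0} = 1
G(6) = mex{1,1} = 0
G(7) = mex{0,0} = 1
G(8) = mex{1,1,0} = 2
G(9) = mex{2,0,1,0} = 3
G(10) = mex{3,1,0,1,0} = 2
G(11) = mex{2,2,1,0,1} = 3
G(12) = mex{3,3,0,1,0} = 2
G(13) = mex{2,2,1,0,1} = 3
G(14) = mex{3,3,0,1,0} = 2
G(15) = mex{2,2,1,0,1} = 3
G(16) = mex{3,3,2,1,0} = 4
G(17) = mex{4,2,3,2,1} = 0
G(18) = mex{0,3,2,3,2} = 1
G(19) = mex{1,4,3,2,3} = 0
G(20) = mex{0,0,2,3,2} = 1
G(21) = mex{1,1,3,2,3} = 0
G(22) = mex{0,0,2,3,2} = 1
G(23) = mex{1,1,3,2,3} = 0
G(24) = mex{0,0,4,3,2} = 1
G(25) = mex{1,1,0,4,3} = 2
G(26) = mex{2,0,1,0,4} = 3
P-positions are exactly the n with G(n) = 0.

0, 2, 4, 6, 17, 19, 21, 23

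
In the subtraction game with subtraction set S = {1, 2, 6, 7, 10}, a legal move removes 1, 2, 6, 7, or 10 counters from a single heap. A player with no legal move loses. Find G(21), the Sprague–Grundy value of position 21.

2

n :  0  1  2  3  4  5  6  7  8  9 10 11 12 13 14 15 16 17 18 19 20 21
G :  0  1  2  0  1  2  3  4  0  1  2  0  1  2  3  4  0  1  2  0  1  2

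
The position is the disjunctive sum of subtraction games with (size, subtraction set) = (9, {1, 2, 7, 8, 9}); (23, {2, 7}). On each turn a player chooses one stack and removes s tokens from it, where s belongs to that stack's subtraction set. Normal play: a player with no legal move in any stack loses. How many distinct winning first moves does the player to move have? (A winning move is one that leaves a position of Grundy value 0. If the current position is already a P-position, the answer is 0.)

Stack A, S = {1, 2, 7, 8, 9}:
G(0) = 0
G(1) = mex{0} = 1
G(2) = mex{1,0} = 2
G(3) = mex{2,1} = 0
G(4) = mex{0,2} = 1
G(5) = mex{1,0} = 2
G(6) = mex{2,1} = 0
G(7) = mex{0,2,0} = 1
G(8) = mex{1,0,1,0} = 2
G(9) = mex{2,1,2,1,0} = 3
G_A(9) = 3.
Stack B, S = {2, 7}:
G(0) = 0
G(1) = mex{} = 0
G(2) = mex{0} = 1
G(3) = mex{0} = 1
G(4) = mex{1} = 0
G(5) = mex{1} = 0
G(6) = mex{0} = 1
G(7) = mex{0,0} = 1
G(8) = mex{1,0} = 2
G(9) = mex{1,1} = 0
G(10) = mex{2,1} = 0
G(11) = mex{0,0} = 1
G(12) = mex{0,0} = 1
G(13) = mex{1,1} = 0
G(14) = mex{1,1} = 0
G(15) = mex{0,2} = 1
G(16) = mex{0,0} = 1
G(17) = mex{1,0} = 2
G(18) = mex{1,1} = 0
G(19) = mex{2,1} = 0
G(20) = mex{0,0} = 1
G(21) = mex{0,0} = 1
G(22) = mex{1,1} = 0
G(23) = mex{1,1} = 0
G_B(23) = 0.
Combined Grundy value = 3 ⊕ 0 = 3.
A winning move leaves total XOR = 0, i.e. changes one component's Grundy value g to g ⊕ X where X is the current total.
Stack A: need g' = 3⊕3 = 0. Options: 9−1→G=2, 9−2→G=1, 9−7→G=2, 9−8→G=1, 9−9→G=0. Hits: 1.
Stack B: need g' = 0⊕3 = 3. Options: 23−2→G=1, 23−7→G=1. Hits: 0.

1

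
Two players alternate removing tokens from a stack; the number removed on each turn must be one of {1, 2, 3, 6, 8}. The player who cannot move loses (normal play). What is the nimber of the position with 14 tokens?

1

G(0) = 0
G(1) = mex{0} = 1
G(2) = mex{1,0} = 2
G(3) = mex{2,1,0} = 3
G(4) = mex{3,2,1} = 0
G(5) = mex{0,3,2} = 1
G(6) = mex{1,0,3,0} = 2
G(7) = mex{2,1,0,1} = 3
G(8) = mex{3,2,1,2,0} = 4
G(9) = mex{4,3,2,3,1} = 0
G(10) = mex{0,4,3,0,2} = 1
G(11) = mex{1,0,4,1,3} = 2
G(12) = mex{2,1,0,2,0} = 3
G(13) = mex{3,2,1,3,1} = 0
G(14) = mex{0,3,2,4,2} = 1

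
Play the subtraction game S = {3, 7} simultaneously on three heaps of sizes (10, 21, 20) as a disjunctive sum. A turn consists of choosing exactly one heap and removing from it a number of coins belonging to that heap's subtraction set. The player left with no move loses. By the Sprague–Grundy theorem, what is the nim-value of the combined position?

0

All heaps use S = {3, 7}:
G(0) = 0
G(1) = mex{} = 0
G(2) = mex{} = 0
G(3) = mex{0} = 1
G(4) = mex{0} = 1
G(5) = mex{0} = 1
G(6) = mex{1} = 0
G(7) = mex{1,0} = 2
G(8) = mex{1,0} = 2
G(9) = mex{0,0} = 1
G(10) = mex{2,1} = 0
G(11) = mex{2,1} = 0
G(12) = mex{1,1} = 0
G(13) = mex{0,0} = 1
G(14) = mex{0,2} = 1
G(15) = mex{0,2} = 1
G(16) = mex{1,1} = 0
G(17) = mex{1,0} = 2
G(18) = mex{1,0} = 2
G(19) = mex{0,0} = 1
G(20) = mex{2,1} = 0
G(21) = mex{2,1} = 0
Heap A: G(10) = 0.
Heap B: G(21) = 0.
Heap C: G(20) = 0.
Combined Grundy value = 0 ⊕ 0 ⊕ 0 = 0.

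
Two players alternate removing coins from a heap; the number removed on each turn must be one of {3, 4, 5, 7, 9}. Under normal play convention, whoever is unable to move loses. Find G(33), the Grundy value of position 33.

G(0) = 0
G(1) = mex{} = 0
G(2) = mex{} = 0
G(3) = mex{0} = 1
G(4) = mex{0,0} = 1
G(5) = mex{0,0,0} = 1
G(6) = mex{1,0,0} = 2
G(7) = mex{1,1,0,0} = 2
G(8) = mex{1,1,1,0} = 2
G(9) = mex{2,1,1,0,0} = 3
G(10) = mex{2,2,1,1,0} = 3
G(11) = mex{2,2,2,1,0} = 3
G(12) = mex{3,2,2,1,1} = 0
G(13) = mex{3,3,2,2,1} = 0
G(14) = mex{3,3,3,2,1} = 0
G(15) = mex{0,3,3,2,2} = 1
G(16) = mex{0,0,3,3,2} = 1
G(17) = mex{0,0,0,3,2} = 1
G(18) = mex{1,0,0,3,3} = 2
G(19) = mex{1,1,0,0,3} = 2
G(20) = mex{1,1,1,0,3} = 2
G(21) = mex{2,1,1,0,0} = 3
G(22) = mex{2,2,1,1,0} = 3
G(23) = mex{2,2,2,1,0} = 3
G(24) = mex{3,2,2,1,1} = 0
G(25) = mex{3,3,2,2,1} = 0
G(26) = mex{3,3,3,2,1} = 0
G(27) = mex{0,3,3,2,2} = 1
G(28) = mex{0,0,3,3,2} = 1
G(29) = mex{0,0,0,3,2} = 1
G(30) = mex{1,0,0,3,3} = 2
G(31) = mex{1,1,0,0,3} = 2
G(32) = mex{1,1,1,0,3} = 2
G(33) = mex{2,1,1,0,0} = 3

3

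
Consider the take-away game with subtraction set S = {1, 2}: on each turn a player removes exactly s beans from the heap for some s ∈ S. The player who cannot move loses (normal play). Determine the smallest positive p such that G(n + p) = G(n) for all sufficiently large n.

3

n :  0  1  2  3  4  5  6  7  8  9 10 11 12 13 14
G :  0  1  2  0  1  2  0  1  2  0  1  2  0  1  2
G(n+3) = G(n) holds for n = 0,…,1 (a full window of length max(S) = 2), so the sequence is purely periodic with period 3.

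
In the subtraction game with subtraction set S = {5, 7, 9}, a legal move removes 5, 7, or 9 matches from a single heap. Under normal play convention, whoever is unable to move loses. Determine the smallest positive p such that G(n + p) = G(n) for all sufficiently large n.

14

G(0) = 0
G(1) = mex{} = 0
G(2) = mex{} = 0
G(3) = mex{} = 0
G(4) = mex{} = 0
G(5) = mex{0} = 1
G(6) = mex{0} = 1
G(7) = mex{0,0} = 1
G(8) = mex{0,0} = 1
G(9) = mex{0,0,0} = 1
G(10) = mex{1,0,0} = 2
G(11) = mex{1,0,0} = 2
G(12) = mex{1,1,0} = 2
G(13) = mex{1,1,0} = 2
G(14) = mex{1,1,1} = 0
G(15) = mex{2,1,1} = 0
G(16) = mex{2,1,1} = 0
G(17) = mex{2,2,1} = 0
G(18) = mex{2,2,1} = 0
G(19) = mex{0,2,2} = 1
G(20) = mex{0,2,2} = 1
G(21) = mex{0,0,2} = 1
G(22) = mex{0,0,2} = 1
G(23) = mex{0,0,0} = 1
G(24) = mex{1,0,0} = 2
G(25) = mex{1,0,0} = 2
G(26) = mex{1,1,0} = 2
G(27) = mex{1,1,0} = 2
G(28) = mex{1,1,1} = 0
G(29) = mex{2,1,1} = 0
G(n+14) = G(n) holds for n = 0,…,8 (a full window of length max(S) = 9), so the sequence is purely periodic with period 14.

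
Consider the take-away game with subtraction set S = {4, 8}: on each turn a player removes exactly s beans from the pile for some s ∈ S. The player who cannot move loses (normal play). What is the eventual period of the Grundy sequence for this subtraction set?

12

n :  0  1  2  3  4  5  6  7  8  9 10 11 12 13 14 15 16 17 18 19 20 21 22 23 24 25
G :  0  0  0  0  1  1  1  1  2  2  2  2  0  0  0  0  1  1  1  1  2  2  2  2  0  0
G(n+12) = G(n) holds for n = 0,…,7 (a full window of length max(S) = 8), so the sequence is purely periodic with period 12.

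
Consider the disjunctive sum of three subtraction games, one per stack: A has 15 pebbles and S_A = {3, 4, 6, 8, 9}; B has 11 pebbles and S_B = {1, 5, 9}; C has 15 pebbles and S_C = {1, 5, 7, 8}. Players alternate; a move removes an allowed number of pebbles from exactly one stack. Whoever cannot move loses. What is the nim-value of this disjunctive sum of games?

Stack A, S = {3, 4, 6, 8, 9}:
G(0) = 0
G(1) = mex{} = 0
G(2) = mex{} = 0
G(3) = mex{0} = 1
G(4) = mex{0,0} = 1
G(5) = mex{0,0} = 1
G(6) = mex{1,0,0} = 2
G(7) = mex{1,1,0} = 2
G(8) = mex{1,1,0,0} = 2
G(9) = mex{2,1,1,0,0} = 3
G(10) = mex{2,2,1,0,0} = 3
G(11) = mex{2,2,1,1,0} = 3
G(12) = mex{3,2,2,1,1} = 0
G(13) = mex{3,3,2,1,1} = 0
G(14) = mex{3,3,2,2,1} = 0
G(15) = mex{0,3,3,2,2} = 1
G_A(15) = 1.
Stack B, S = {1, 5, 9}:
n :  0  1  2  3  4  5  6  7  8  9 10 11
G :  0  1  0  1  0  1  0  1  0  1  0  1
G_B(11) = 1.
Stack C, S = {1, 5, 7, 8}:
n :  0  1  2  3  4  5  6  7  8  9 10 11 12 13 14 15
G :  0  1  0  1  0  1  0  1  2  3  2  3  2  3  2  0
G_C(15) = 0.
Combined Grundy value = 1 ⊕ 1 ⊕ 0 = 0.

0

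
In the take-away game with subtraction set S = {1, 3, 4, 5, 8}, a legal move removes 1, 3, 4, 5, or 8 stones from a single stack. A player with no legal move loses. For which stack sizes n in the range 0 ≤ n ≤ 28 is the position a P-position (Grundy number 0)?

0, 2, 9, 11, 18, 20, 27

G(0) = 0
G(1) = mex{0} = 1
G(2) = mex{1} = 0
G(3) = mex{0,0} = 1
G(4) = mex{1,1,0} = 2
G(5) = mex{2,0,1,0} = 3
G(6) = mex{3,1,0,1} = 2
G(7) = mex{2,2,1,0} = 3
G(8) = mex{3,3,2,1,0} = 4
G(9) = mex{4,2,3,2,1} = 0
G(10) = mex{0,3,2,3,0} = 1
G(11) = mex{1,4,3,2,1} = 0
G(12) = mex{0,0,4,3,2} = 1
G(13) = mex{1,1,0,4,3} = 2
G(14) = mex{2,0,1,0,2} = 3
G(15) = mex{3,1,0,1,3} = 2
G(16) = mex{2,2,1,0,4} = 3
G(17) = mex{3,3,2,1,0} = 4
G(18) = mex{4,2,3,2,1} = 0
G(19) = mex{0,3,2,3,0} = 1
G(20) = mex{1,4,3,2,1} = 0
G(21) = mex{0,0,4,3,2} = 1
G(22) = mex{1,1,0,4,3} = 2
G(23) = mex{2,0,1,0,2} = 3
G(24) = mex{3,1,0,1,3} = 2
G(25) = mex{2,2,1,0,4} = 3
G(26) = mex{3,3,2,1,0} = 4
G(27) = mex{4,2,3,2,1} = 0
G(28) = mex{0,3,2,3,0} = 1
P-positions are exactly the n with G(n) = 0.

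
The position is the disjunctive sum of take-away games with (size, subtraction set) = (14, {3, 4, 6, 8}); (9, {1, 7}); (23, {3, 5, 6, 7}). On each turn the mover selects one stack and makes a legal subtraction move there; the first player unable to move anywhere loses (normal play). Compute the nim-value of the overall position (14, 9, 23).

Stack A, S = {3, 4, 6, 8}:
G(0) = 0
G(1) = mex{} = 0
G(2) = mex{} = 0
G(3) = mex{0} = 1
G(4) = mex{0,0} = 1
G(5) = mex{0,0} = 1
G(6) = mex{1,0,0} = 2
G(7) = mex{1,1,0} = 2
G(8) = mex{1,1,0,0} = 2
G(9) = mex{2,1,1,0} = 3
G(10) = mex{2,2,1,0} = 3
G(11) = mex{2,2,1,1} = 0
G(12) = mex{3,2,2,1} = 0
G(13) = mex{3,3,2,1} = 0
G(14) = mex{0,3,2,2} = 1
G_A(14) = 1.
Stack B, S = {1, 7}:
G(0) = 0
G(1) = mex{0} = 1
G(2) = mex{1} = 0
G(3) = mex{0} = 1
G(4) = mex{1} = 0
G(5) = mex{0} = 1
G(6) = mex{1} = 0
G(7) = mex{0,0} = 1
G(8) = mex{1,1} = 0
G(9) = mex{0,0} = 1
G_B(9) = 1.
Stack C, S = {3, 5, 6, 7}:
G(0) = 0
G(1) = mex{} = 0
G(2) = mex{} = 0
G(3) = mex{0} = 1
G(4) = mex{0} = 1
G(5) = mex{0,0} = 1
G(6) = mex{1,0,0} = 2
G(7) = mex{1,0,0,0} = 2
G(8) = mex{1,1,0,0} = 2
G(9) = mex{2,1,1,0} = 3
G(10) = mex{2,1,1,1} = 0
G(11) = mex{2,2,1,1} = 0
G(12) = mex{3,2,2,1} = 0
G(13) = mex{0,2,2,2} = 1
G(14) = mex{0,3,2,2} = 1
G(15) = mex{0,0,3,2} = 1
G(16) = mex{1,0,0,3} = 2
G(17) = mex{1,0,0,0} = 2
G(18) = mex{1,1,0,0} = 2
G(19) = mex{2,1,1,0} = 3
G(20) = mex{2,1,1,1} = 0
G(21) = mex{2,2,1,1} = 0
G(22) = mex{3,2,2,1} = 0
G(23) = mex{0,2,2,2} = 1
G_C(23) = 1.
Combined Grundy value = 1 ⊕ 1 ⊕ 1 = 1.

1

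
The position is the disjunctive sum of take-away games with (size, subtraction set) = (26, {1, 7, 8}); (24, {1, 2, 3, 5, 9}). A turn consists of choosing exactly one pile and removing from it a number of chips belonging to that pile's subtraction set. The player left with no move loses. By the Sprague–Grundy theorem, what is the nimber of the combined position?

3

Pile A, S = {1, 7, 8}:
n :  0  1  2  3  4  5  6  7  8  9 10 11 12 13 14 15 16 17 18 19 20 21 22 23 24 25 26
G :  0  1  0  1  0  1  0  1  2  3  2  3  2  3  2  0  1  0  1  0  1  0  1  2  3  2  3
G_A(26) = 3.
Pile B, S = {1, 2, 3, 5, 9}:
n :  0  1  2  3  4  5  6  7  8  9 10 11 12 13 14 15 16 17 18 19 20 21 22 23 24
G :  0  1  2  3  0  1  2  3  0  1  2  3  0  1  2  3  0  1  2  3  0  1  2  3  0
G_B(24) = 0.
Combined Grundy value = 3 ⊕ 0 = 3.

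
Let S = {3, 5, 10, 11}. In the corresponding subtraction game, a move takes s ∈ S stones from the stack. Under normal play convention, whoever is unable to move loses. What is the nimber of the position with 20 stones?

G(0) = 0
G(1) = mex{} = 0
G(2) = mex{} = 0
G(3) = mex{0} = 1
G(4) = mex{0} = 1
G(5) = mex{0,0} = 1
G(6) = mex{1,0} = 2
G(7) = mex{1,0} = 2
G(8) = mex{1,1} = 0
G(9) = mex{2,1} = 0
G(10) = mex{2,1,0} = 3
G(11) = mex{0,2,0,0} = 1
G(12) = mex{0,2,0,0} = 1
G(13) = mex{3,0,1,0} = 2
G(14) = mex{1,0,1,1} = 2
G(15) = mex{1,3,1,1} = 0
G(16) = mex{2,1,2,1} = 0
G(17) = mex{2,1,2,2} = 0
G(18) = mex{0,2,0,2} = 1
G(19) = mex{0,2,0,0} = 1
G(20) = mex{0,0,3,0} = 1

1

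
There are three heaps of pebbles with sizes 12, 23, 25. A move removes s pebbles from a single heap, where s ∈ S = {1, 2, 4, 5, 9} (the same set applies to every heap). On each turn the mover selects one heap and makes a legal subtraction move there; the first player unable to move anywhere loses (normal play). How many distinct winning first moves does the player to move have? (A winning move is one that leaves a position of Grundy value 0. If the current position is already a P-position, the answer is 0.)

All heaps use S = {1, 2, 4, 5, 9}:
n :  0  1  2  3  4  5  6  7  8  9 10 11 12 13 14 15 16 17 18 19 20 21 22 23 24 25
G :  0  1  2  0  1  2  0  1  2  3  4  5  3  0  1  2  0  1  2  0  1  2  3  4  5  3
Heap A: G(12) = 3.
Heap B: G(23) = 4.
Heap C: G(25) = 3.
Combined Grundy value = 3 ⊕ 4 ⊕ 3 = 4.
A winning move leaves total XOR = 0, i.e. changes one component's Grundy value g to g ⊕ X where X is the current total.
Heap A: need g' = 3⊕4 = 7. Options: 12−1→G=5, 12−2→G=4, 12−4→G=2, 12−5→G=1, 12−9→G=0. Hits: 0.
Heap B: need g' = 4⊕4 = 0. Options: 23−1→G=3, 23−2→G=2, 23−4→G=0, 23−5→G=2, 23−9→G=1. Hits: 1.
Heap C: need g' = 3⊕4 = 7. Options: 25−1→G=5, 25−2→G=4, 25−4→G=2, 25−5→G=1, 25−9→G=0. Hits: 0.

1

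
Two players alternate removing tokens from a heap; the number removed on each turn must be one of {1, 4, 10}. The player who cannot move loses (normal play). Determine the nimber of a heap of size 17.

n :  0  1  2  3  4  5  6  7  8  9 10 11 12 13 14 15 16 17
G :  0  1  0  1  2  0  1  0  1  2  3  2  3  0  1  3  0  1

1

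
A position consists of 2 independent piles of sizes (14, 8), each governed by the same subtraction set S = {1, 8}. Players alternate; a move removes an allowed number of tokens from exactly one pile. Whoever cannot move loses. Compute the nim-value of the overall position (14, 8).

3

All piles use S = {1, 8}:
n :  0  1  2  3  4  5  6  7  8  9 10 11 12 13 14
G :  0  1  0  1  0  1  0  1  2  0  1  0  1  0  1
Pile A: G(14) = 1.
Pile B: G(8) = 2.
Combined Grundy value = 1 ⊕ 2 = 3.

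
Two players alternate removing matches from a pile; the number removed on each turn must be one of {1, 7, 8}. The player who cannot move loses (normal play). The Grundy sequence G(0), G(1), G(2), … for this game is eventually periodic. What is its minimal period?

15

G(0) = 0
G(1) = mex{0} = 1
G(2) = mex{1} = 0
G(3) = mex{0} = 1
G(4) = mex{1} = 0
G(5) = mex{0} = 1
G(6) = mex{1} = 0
G(7) = mex{0,0} = 1
G(8) = mex{1,1,0} = 2
G(9) = mex{2,0,1} = 3
G(10) = mex{3,1,0} = 2
G(11) = mex{2,0,1} = 3
G(12) = mex{3,1,0} = 2
G(13) = mex{2,0,1} = 3
G(14) = mex{3,1,0} = 2
G(15) = mex{2,2,1} = 0
G(16) = mex{0,3,2} = 1
G(17) = mex{1,2,3} = 0
G(18) = mex{0,3,2} = 1
G(19) = mex{1,2,3} = 0
G(20) = mex{0,3,2} = 1
G(21) = mex{1,2,3} = 0
G(22) = mex{0,0,2} = 1
G(23) = mex{1,1,0} = 2
G(24) = mex{2,0,1} = 3
G(25) = mex{3,1,0} = 2
G(26) = mex{2,0,1} = 3
G(27) = mex{3,1,0} = 2
G(28) = mex{2,0,1} = 3
G(29) = mex{3,1,0} = 2
G(30) = mex{2,2,1} = 0
G(31) = mex{0,3,2} = 1
G(n+15) = G(n) holds for n = 0,…,7 (a full window of length max(S) = 8), so the sequence is purely periodic with period 15.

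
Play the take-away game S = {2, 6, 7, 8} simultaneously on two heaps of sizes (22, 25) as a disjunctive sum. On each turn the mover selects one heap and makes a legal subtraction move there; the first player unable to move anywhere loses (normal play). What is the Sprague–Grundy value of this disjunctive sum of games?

All heaps use S = {2, 6, 7, 8}:
n :  0  1  2  3  4  5  6  7  8  9 10 11 12 13 14 15 16 17 18 19 20 21 22 23 24 25
G :  0  0  1  1  0  0  1  1  2  2  3  3  2  2  0  0  1  1  0  0  1  1  2  2  3  3
Heap A: G(22) = 2.
Heap B: G(25) = 3.
Combined Grundy value = 2 ⊕ 3 = 1.

1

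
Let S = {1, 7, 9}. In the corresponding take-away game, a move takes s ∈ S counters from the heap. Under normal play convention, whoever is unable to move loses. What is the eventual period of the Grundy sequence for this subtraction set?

G(0) = 0
G(1) = mex{0} = 1
G(2) = mex{1} = 0
G(3) = mex{0} = 1
G(4) = mex{1} = 0
G(5) = mex{0} = 1
G(6) = mex{1} = 0
G(7) = mex{0,0} = 1
G(8) = mex{1,1} = 0
G(9) = mex{0,0,0} = 1
G(10) = mex{1,1,1} = 0
G(11) = mex{0,0,0} = 1
G(12) = mex{1,1,1} = 0
G(13) = mex{0,0,0} = 1
G(14) = mex{1,1,1} = 0
G(n+2) = G(n) holds for n = 0,…,8 (a full window of length max(S) = 9), so the sequence is purely periodic with period 2.

2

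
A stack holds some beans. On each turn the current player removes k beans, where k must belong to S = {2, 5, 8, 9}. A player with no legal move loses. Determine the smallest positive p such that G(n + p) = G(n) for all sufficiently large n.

n :  0  1  2  3  4  5  6  7  8  9 10 11 12 13 14 15 16 17 18 19 20 21 22 23 24 25 26 27 28 29 30 31 32 33 34 35
G :  0  0  1  1  0  2  1  0  2  1  3  0  2  1  0  2  1  0  0  1  1  0  2  1  0  2  1  3  0  2  1  0  2  1  0  0
G(n+17) = G(n) holds for n = 0,…,8 (a full window of length max(S) = 9), so the sequence is purely periodic with period 17.

17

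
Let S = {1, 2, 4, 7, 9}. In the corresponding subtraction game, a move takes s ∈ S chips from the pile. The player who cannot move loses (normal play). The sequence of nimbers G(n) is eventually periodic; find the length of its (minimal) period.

n :  0  1  2  3  4  5  6  7  8  9 10 11 12 13 14 15 16 17 18 19 20 21 22 23
G :  0  1  2  0  1  2  0  1  2  3  4  0  1  2  0  1  2  0  1  2  3  4  0  1
G(n+11) = G(n) holds for n = 0,…,8 (a full window of length max(S) = 9), so the sequence is purely periodic with period 11.

11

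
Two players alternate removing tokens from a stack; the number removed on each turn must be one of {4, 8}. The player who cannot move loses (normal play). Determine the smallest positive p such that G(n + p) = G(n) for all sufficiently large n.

12

n :  0  1  2  3  4  5  6  7  8  9 10 11 12 13 14 15 16 17 18 19 20 21 22 23 24 25
G :  0  0  0  0  1  1  1  1  2  2  2  2  0  0  0  0  1  1  1  1  2  2  2  2  0  0
G(n+12) = G(n) holds for n = 0,…,7 (a full window of length max(S) = 8), so the sequence is purely periodic with period 12.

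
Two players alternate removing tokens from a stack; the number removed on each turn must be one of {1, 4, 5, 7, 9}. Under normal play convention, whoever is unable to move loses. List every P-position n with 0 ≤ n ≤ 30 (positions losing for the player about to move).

0, 2, 8, 10, 16, 18, 24, 26

G(0) = 0
G(1) = mex{0} = 1
G(2) = mex{1} = 0
G(3) = mex{0} = 1
G(4) = mex{1,0} = 2
G(5) = mex{2,1,0} = 3
G(6) = mex{3,0,1} = 2
G(7) = mex{2,1,0,0} = 3
G(8) = mex{3,2,1,1} = 0
G(9) = mex{0,3,2,0,0} = 1
G(10) = mex{1,2,3,1,1} = 0
G(11) = mex{0,3,2,2,0} = 1
G(12) = mex{1,0,3,3,1} = 2
G(13) = mex{2,1,0,2,2} = 3
G(14) = mex{3,0,1,3,3} = 2
G(15) = mex{2,1,0,0,2} = 3
G(16) = mex{3,2,1,1,3} = 0
G(17) = mex{0,3,2,0,0} = 1
G(18) = mex{1,2,3,1,1} = 0
G(19) = mex{0,3,2,2,0} = 1
G(20) = mex{1,0,3,3,1} = 2
G(21) = mex{2,1,0,2,2} = 3
G(22) = mex{3,0,1,3,3} = 2
G(23) = mex{2,1,0,0,2} = 3
G(24) = mex{3,2,1,1,3} = 0
G(25) = mex{0,3,2,0,0} = 1
G(26) = mex{1,2,3,1,1} = 0
G(27) = mex{0,3,2,2,0} = 1
G(28) = mex{1,0,3,3,1} = 2
G(29) = mex{2,1,0,2,2} = 3
G(30) = mex{3,0,1,3,3} = 2
P-positions are exactly the n with G(n) = 0.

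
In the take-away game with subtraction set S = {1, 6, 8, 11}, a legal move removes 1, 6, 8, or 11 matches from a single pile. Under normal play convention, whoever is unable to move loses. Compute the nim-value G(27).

n :  0  1  2  3  4  5  6  7  8  9 10 11 12 13 14 15 16 17 18 19 20 21 22 23 24 25 26 27
G :  0  1  0  1  0  1  2  0  1  0  1  2  3  2  0  1  0  1  2  0  1  0  1  0  1  2  0  1

1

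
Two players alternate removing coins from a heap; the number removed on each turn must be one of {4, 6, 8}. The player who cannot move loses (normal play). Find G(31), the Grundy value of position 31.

G(0) = 0
G(1) = mex{} = 0
G(2) = mex{} = 0
G(3) = mex{} = 0
G(4) = mex{0} = 1
G(5) = mex{0} = 1
G(6) = mex{0,0} = 1
G(7) = mex{0,0} = 1
G(8) = mex{1,0,0} = 2
G(9) = mex{1,0,0} = 2
G(10) = mex{1,1,0} = 2
G(11) = mex{1,1,0} = 2
G(12) = mex{2,1,1} = 0
G(13) = mex{2,1,1} = 0
G(14) = mex{2,2,1} = 0
G(15) = mex{2,2,1} = 0
G(16) = mex{0,2,2} = 1
G(17) = mex{0,2,2} = 1
G(18) = mex{0,0,2} = 1
G(19) = mex{0,0,2} = 1
G(20) = mex{1,0,0} = 2
G(21) = mex{1,0,0} = 2
G(22) = mex{1,1,0} = 2
G(23) = mex{1,1,0} = 2
G(24) = mex{2,1,1} = 0
G(25) = mex{2,1,1} = 0
G(26) = mex{2,2,1} = 0
G(27) = mex{2,2,1} = 0
G(28) = mex{0,2,2} = 1
G(29) = mex{0,2,2} = 1
G(30) = mex{0,0,2} = 1
G(31) = mex{0,0,2} = 1

1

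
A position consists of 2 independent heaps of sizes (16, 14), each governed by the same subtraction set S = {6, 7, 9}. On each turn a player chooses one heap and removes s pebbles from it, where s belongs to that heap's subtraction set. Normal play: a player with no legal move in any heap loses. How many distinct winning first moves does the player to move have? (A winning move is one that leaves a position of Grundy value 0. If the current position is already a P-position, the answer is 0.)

1

All heaps use S = {6, 7, 9}:
G(0) = 0
G(1) = mex{} = 0
G(2) = mex{} = 0
G(3) = mex{} = 0
G(4) = mex{} = 0
G(5) = mex{} = 0
G(6) = mex{0} = 1
G(7) = mex{0,0} = 1
G(8) = mex{0,0} = 1
G(9) = mex{0,0,0} = 1
G(10) = mex{0,0,0} = 1
G(11) = mex{0,0,0} = 1
G(12) = mex{1,0,0} = 2
G(13) = mex{1,1,0} = 2
G(14) = mex{1,1,0} = 2
G(15) = mex{1,1,1} = 0
G(16) = mex{1,1,1} = 0
Heap A: G(16) = 0.
Heap B: G(14) = 2.
Combined Grundy value = 0 ⊕ 2 = 2.
A winning move leaves total XOR = 0, i.e. changes one component's Grundy value g to g ⊕ X where X is the current total.
Heap A: need g' = 0⊕2 = 2. Options: 16−6→G=1, 16−7→G=1, 16−9→G=1. Hits: 0.
Heap B: need g' = 2⊕2 = 0. Options: 14−6→G=1, 14−7→G=1, 14−9→G=0. Hits: 1.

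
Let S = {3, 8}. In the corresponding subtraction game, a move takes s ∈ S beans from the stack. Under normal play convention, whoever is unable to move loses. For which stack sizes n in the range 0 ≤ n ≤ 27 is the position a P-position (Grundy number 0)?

0, 1, 2, 6, 7, 11, 12, 13, 17, 18, 22, 23, 24

n :  0  1  2  3  4  5  6  7  8  9 10 11 12 13 14 15 16 17 18 19 20 21 22 23 24 25 26 27
G :  0  0  0  1  1  1  0  0  2  1  1  0  0  0  1  1  1  0  0  2  1  1  0  0  0  1  1  1
P-positions are exactly the n with G(n) = 0.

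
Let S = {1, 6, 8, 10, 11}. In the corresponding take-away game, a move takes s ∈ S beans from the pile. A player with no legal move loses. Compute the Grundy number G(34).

2

n :  0  1  2  3  4  5  6  7  8  9 10 11 12 13 14 15 16 17 18 19 20 21 22 23 24 25 26 27 28 29 30 31 32 33 34
G :  0  1  0  1  0  1  2  0  1  0  1  2  3  2  3  2  0  1  2  3  2  0  1  0  1  0  1  2  0  1  0  1  2  3  2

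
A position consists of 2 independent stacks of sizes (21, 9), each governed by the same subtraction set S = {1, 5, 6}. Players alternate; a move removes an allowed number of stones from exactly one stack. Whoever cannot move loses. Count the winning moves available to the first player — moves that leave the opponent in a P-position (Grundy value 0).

All stacks use S = {1, 5, 6}:
G(0) = 0
G(1) = mex{0} = 1
G(2) = mex{1} = 0
G(3) = mex{0} = 1
G(4) = mex{1} = 0
G(5) = mex{0,0} = 1
G(6) = mex{1,1,0} = 2
G(7) = mex{2,0,1} = 3
G(8) = mex{3,1,0} = 2
G(9) = mex{2,0,1} = 3
G(10) = mex{3,1,0} = 2
G(11) = mex{2,2,1} = 0
G(12) = mex{0,3,2} = 1
G(13) = mex{1,2,3} = 0
G(14) = mex{0,3,2} = 1
G(15) = mex{1,2,3} = 0
G(16) = mex{0,0,2} = 1
G(17) = mex{1,1,0} = 2
G(18) = mex{2,0,1} = 3
G(19) = mex{3,1,0} = 2
G(20) = mex{2,0,1} = 3
G(21) = mex{3,1,0} = 2
Stack A: G(21) = 2.
Stack B: G(9) = 3.
Combined Grundy value = 2 ⊕ 3 = 1.
A winning move leaves total XOR = 0, i.e. changes one component's Grundy value g to g ⊕ X where X is the current total.
Stack A: need g' = 2⊕1 = 3. Options: 21−1→G=3, 21−5→G=1, 21−6→G=0. Hits: 1.
Stack B: need g' = 3⊕1 = 2. Options: 9−1→G=2, 9−5→G=0, 9−6→G=1. Hits: 1.

2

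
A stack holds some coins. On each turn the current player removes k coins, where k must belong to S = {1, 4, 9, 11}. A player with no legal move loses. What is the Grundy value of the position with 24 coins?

2

G(0) = 0
G(1) = mex{0} = 1
G(2) = mex{1} = 0
G(3) = mex{0} = 1
G(4) = mex{1,0} = 2
G(5) = mex{2,1} = 0
G(6) = mex{0,0} = 1
G(7) = mex{1,1} = 0
G(8) = mex{0,2} = 1
G(9) = mex{1,0,0} = 2
G(10) = mex{2,1,1} = 0
G(11) = mex{0,0,0,0} = 1
G(12) = mex{1,1,1,1} = 0
G(13) = mex{0,2,2,0} = 1
G(14) = mex{1,0,0,1} = 2
G(15) = mex{2,1,1,2} = 0
G(16) = mex{0,0,0,0} = 1
G(17) = mex{1,1,1,1} = 0
G(18) = mex{0,2,2,0} = 1
G(19) = mex{1,0,0,1} = 2
G(20) = mex{2,1,1,2} = 0
G(21) = mex{0,0,0,0} = 1
G(22) = mex{1,1,1,1} = 0
G(23) = mex{0,2,2,0} = 1
G(24) = mex{1,0,0,1} = 2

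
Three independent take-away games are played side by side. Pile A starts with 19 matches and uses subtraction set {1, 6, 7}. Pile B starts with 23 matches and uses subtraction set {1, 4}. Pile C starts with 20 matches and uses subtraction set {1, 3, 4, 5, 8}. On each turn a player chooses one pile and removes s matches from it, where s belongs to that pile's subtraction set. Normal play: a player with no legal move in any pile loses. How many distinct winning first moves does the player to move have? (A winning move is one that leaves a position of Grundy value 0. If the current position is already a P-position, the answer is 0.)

Pile A, S = {1, 6, 7}:
G(0) = 0
G(1) = mex{0} = 1
G(2) = mex{1} = 0
G(3) = mex{0} = 1
G(4) = mex{1} = 0
G(5) = mex{0} = 1
G(6) = mex{1,0} = 2
G(7) = mex{2,1,0} = 3
G(8) = mex{3,0,1} = 2
G(9) = mex{2,1,0} = 3
G(10) = mex{3,0,1} = 2
G(11) = mex{2,1,0} = 3
G(12) = mex{3,2,1} = 0
G(13) = mex{0,3,2} = 1
G(14) = mex{1,2,3} = 0
G(15) = mex{0,3,2} = 1
G(16) = mex{1,2,3} = 0
G(17) = mex{0,3,2} = 1
G(18) = mex{1,0,3} = 2
G(19) = mex{2,1,0} = 3
G_A(19) = 3.
Pile B, S = {1, 4}:
G(0) = 0
G(1) = mex{0} = 1
G(2) = mex{1} = 0
G(3) = mex{0} = 1
G(4) = mex{1,0} = 2
G(5) = mex{2,1} = 0
G(6) = mex{0,0} = 1
G(7) = mex{1,1} = 0
G(8) = mex{0,2} = 1
G(9) = mex{1,0} = 2
G(10) = mex{2,1} = 0
G(11) = mex{0,0} = 1
G(12) = mex{1,1} = 0
G(13) = mex{0,2} = 1
G(14) = mex{1,0} = 2
G(15) = mex{2,1} = 0
G(16) = mex{0,0} = 1
G(17) = mex{1,1} = 0
G(18) = mex{0,2} = 1
G(19) = mex{1,0} = 2
G(20) = mex{2,1} = 0
G(21) = mex{0,0} = 1
G(22) = mex{1,1} = 0
G(23) = mex{0,2} = 1
G_B(23) = 1.
Pile C, S = {1, 3, 4, 5, 8}:
G(0) = 0
G(1) = mex{0} = 1
G(2) = mex{1} = 0
G(3) = mex{0,0} = 1
G(4) = mex{1,1,0} = 2
G(5) = mex{2,0,1,0} = 3
G(6) = mex{3,1,0,1} = 2
G(7) = mex{2,2,1,0} = 3
G(8) = mex{3,3,2,1,0} = 4
G(9) = mex{4,2,3,2,1} = 0
G(10) = mex{0,3,2,3,0} = 1
G(11) = mex{1,4,3,2,1} = 0
G(12) = mex{0,0,4,3,2} = 1
G(13) = mex{1,1,0,4,3} = 2
G(14) = mex{2,0,1,0,2} = 3
G(15) = mex{3,1,0,1,3} = 2
G(16) = mex{2,2,1,0,4} = 3
G(17) = mex{3,3,2,1,0} = 4
G(18) = mex{4,2,3,2,1} = 0
G(19) = mex{0,3,2,3,0} = 1
G(20) = mex{1,4,3,2,1} = 0
G_C(20) = 0.
Combined Grundy value = 3 ⊕ 1 ⊕ 0 = 2.
A winning move leaves total XOR = 0, i.e. changes one component's Grundy value g to g ⊕ X where X is the current total.
Pile A: need g' = 3⊕2 = 1. Options: 19−1→G=2, 19−6→G=1, 19−7→G=0. Hits: 1.
Pile B: need g' = 1⊕2 = 3. Options: 23−1→G=0, 23−4→G=2. Hits: 0.
Pile C: need g' = 0⊕2 = 2. Options: 20−1→G=1, 20−3→G=4, 20−4→G=3, 20−5→G=2, 20−8→G=1. Hits: 1.

2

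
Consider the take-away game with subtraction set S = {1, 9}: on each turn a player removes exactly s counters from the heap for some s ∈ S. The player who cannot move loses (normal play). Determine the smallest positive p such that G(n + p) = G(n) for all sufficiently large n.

G(0) = 0
G(1) = mex{0} = 1
G(2) = mex{1} = 0
G(3) = mex{0} = 1
G(4) = mex{1} = 0
G(5) = mex{0} = 1
G(6) = mex{1} = 0
G(7) = mex{0} = 1
G(8) = mex{1} = 0
G(9) = mex{0,0} = 1
G(10) = mex{1,1} = 0
G(11) = mex{0,0} = 1
G(12) = mex{1,1} = 0
G(13) = mex{0,0} = 1
G(14) = mex{1,1} = 0
G(n+2) = G(n) holds for n = 0,…,8 (a full window of length max(S) = 9), so the sequence is purely periodic with period 2.

2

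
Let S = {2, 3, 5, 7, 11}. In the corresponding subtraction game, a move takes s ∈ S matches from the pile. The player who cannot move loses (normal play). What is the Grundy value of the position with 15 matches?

3

n :  0  1  2  3  4  5  6  7  8  9 10 11 12 13 14 15
G :  0  0  1  1  2  2  3  3  4  0  0  1  1  2  2  3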